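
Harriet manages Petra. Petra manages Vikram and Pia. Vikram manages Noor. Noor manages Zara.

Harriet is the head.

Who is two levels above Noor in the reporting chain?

Noor reports to Vikram, and Vikram reports to Petra. So Noor's skip-level manager is Petra.

Petra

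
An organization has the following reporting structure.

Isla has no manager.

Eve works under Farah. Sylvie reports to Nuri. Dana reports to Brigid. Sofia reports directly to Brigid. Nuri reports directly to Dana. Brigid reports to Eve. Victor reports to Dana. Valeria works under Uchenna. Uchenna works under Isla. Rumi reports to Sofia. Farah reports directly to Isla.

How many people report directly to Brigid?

Brigid directly manages Dana, Sofia. That is 2 direct reports.

2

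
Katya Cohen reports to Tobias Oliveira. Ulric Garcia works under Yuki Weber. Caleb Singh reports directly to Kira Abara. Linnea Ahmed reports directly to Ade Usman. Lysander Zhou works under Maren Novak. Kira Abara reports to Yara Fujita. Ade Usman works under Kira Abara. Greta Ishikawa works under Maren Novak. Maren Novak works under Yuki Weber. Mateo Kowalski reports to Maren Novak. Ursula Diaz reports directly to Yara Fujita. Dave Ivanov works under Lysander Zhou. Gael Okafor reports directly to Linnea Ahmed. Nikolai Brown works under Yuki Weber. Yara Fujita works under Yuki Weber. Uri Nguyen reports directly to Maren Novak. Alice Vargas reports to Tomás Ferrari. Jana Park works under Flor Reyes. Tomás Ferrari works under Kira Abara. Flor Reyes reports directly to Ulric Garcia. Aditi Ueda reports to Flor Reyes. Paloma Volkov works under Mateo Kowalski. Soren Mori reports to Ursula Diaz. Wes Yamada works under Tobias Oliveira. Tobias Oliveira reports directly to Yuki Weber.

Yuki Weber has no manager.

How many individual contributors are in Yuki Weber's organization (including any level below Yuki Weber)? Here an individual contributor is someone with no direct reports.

13

The people in Yuki Weber's organization with no one reporting to them are Nikolai Brown, Soren Mori, Caleb Singh, Alice Vargas, Gael Okafor, Wes Yamada, Katya Cohen, Aditi Ueda, Jana Park, Greta Ishikawa, Uri Nguyen, Dave Ivanov, Paloma Volkov. That is 13.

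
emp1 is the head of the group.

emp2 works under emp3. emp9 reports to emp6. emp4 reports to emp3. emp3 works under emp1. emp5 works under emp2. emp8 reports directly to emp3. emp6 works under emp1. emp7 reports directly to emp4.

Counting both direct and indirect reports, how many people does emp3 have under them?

5

emp3 directly manages emp4, emp8, emp2. Under emp4: emp7 (1). emp8 has no reports. Under emp2: emp5 (1). So emp3's organization is 3 direct reports plus everyone under them: 2 + 1 + 2 = 5.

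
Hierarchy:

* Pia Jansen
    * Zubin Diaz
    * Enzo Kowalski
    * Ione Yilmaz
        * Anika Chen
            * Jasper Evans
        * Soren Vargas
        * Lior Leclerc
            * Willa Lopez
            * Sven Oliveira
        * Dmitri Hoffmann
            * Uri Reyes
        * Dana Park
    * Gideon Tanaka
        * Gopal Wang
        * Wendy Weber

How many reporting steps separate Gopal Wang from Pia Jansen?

Chain from Gopal Wang up to Pia Jansen: Gopal Wang → Gideon Tanaka → Pia Jansen. That is 2 steps up, so Gopal Wang is 2 levels below Pia Jansen.

2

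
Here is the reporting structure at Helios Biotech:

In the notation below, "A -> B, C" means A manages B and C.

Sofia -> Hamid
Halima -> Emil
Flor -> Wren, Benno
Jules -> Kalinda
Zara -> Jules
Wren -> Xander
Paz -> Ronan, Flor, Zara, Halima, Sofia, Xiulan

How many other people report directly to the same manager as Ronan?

5

Ronan reports to Paz. Paz's other direct reports are Flor, Zara, Halima, Sofia, Xiulan — 5 peers.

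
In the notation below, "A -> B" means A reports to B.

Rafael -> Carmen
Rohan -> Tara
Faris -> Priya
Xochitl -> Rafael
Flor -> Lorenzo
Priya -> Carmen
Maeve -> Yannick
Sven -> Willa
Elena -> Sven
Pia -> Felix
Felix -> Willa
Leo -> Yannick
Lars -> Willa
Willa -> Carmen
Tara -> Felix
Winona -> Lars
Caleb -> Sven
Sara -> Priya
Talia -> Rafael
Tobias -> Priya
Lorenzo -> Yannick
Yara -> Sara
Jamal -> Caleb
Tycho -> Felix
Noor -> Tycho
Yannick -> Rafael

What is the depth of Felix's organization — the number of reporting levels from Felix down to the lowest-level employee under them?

2

The longest chain under Felix runs Felix → Tycho → Noor, which is 2 levels below Felix.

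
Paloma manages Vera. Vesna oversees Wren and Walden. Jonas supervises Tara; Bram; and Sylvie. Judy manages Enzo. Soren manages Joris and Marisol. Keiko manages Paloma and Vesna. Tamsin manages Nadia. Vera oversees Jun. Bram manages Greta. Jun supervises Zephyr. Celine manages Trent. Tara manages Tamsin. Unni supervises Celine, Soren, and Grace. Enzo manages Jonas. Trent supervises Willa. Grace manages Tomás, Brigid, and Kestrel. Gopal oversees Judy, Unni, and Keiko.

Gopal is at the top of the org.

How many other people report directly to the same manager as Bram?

Bram reports to Jonas. Jonas's other direct reports are Tara, Sylvie — 2 peers.

2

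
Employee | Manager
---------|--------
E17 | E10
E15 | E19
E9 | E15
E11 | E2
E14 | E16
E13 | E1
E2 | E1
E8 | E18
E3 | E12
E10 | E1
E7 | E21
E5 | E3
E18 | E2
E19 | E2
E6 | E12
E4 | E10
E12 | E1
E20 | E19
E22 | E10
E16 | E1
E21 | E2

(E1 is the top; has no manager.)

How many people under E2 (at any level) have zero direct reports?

5

The people in E2's organization with no one reporting to them are E8, E11, E7, E20, E9. That is 5.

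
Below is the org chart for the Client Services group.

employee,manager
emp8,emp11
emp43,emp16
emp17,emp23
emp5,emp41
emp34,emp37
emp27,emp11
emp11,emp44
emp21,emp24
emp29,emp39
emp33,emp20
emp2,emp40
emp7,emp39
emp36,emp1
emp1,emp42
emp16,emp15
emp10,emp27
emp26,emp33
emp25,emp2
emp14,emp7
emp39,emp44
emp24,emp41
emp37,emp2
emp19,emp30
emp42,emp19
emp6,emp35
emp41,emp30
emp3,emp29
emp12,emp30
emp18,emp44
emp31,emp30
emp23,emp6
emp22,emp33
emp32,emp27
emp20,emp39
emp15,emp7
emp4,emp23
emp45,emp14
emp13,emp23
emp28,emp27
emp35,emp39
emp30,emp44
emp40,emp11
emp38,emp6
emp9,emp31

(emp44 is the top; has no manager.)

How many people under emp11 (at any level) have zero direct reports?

The people in emp11's organization with no one reporting to them are emp28, emp32, emp10, emp8, emp25, emp34. That is 6.

6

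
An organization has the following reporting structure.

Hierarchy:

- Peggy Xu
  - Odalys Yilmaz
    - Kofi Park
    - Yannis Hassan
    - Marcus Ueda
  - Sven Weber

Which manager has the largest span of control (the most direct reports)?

Direct-report counts: Peggy Xu has 2; Odalys Yilmaz has 3. The largest is 3, held by Odalys Yilmaz.

Odalys Yilmaz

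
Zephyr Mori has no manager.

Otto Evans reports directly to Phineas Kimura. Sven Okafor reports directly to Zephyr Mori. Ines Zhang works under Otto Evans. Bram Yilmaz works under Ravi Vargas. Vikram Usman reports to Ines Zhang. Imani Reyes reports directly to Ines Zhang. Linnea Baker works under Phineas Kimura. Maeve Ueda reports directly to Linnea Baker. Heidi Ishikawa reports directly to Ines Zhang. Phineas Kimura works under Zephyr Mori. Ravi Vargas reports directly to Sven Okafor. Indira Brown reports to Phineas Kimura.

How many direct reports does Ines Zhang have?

3

Ines Zhang directly manages Vikram Usman, Imani Reyes, Heidi Ishikawa. That is 3 direct reports.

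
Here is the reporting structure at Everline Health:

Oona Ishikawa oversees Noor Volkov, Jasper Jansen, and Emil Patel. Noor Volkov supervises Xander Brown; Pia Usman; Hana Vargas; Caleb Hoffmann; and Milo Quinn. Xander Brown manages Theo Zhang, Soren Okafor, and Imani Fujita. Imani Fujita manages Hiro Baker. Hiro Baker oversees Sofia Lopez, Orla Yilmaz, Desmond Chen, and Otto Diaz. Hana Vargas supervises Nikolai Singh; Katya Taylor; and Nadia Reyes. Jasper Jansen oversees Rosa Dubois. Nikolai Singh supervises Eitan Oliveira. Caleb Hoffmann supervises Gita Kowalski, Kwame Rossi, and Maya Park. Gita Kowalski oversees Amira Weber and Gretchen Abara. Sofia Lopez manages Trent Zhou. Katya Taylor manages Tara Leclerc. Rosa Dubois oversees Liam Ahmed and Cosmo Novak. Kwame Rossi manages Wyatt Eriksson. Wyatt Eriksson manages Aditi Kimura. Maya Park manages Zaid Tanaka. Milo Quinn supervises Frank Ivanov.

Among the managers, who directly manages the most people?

Noor Volkov

Direct-report counts: Oona Ishikawa has 3; Jasper Jansen has 1; Rosa Dubois has 2; Noor Volkov has 5; Milo Quinn has 1; Caleb Hoffmann has 3; Maya Park has 1; Kwame Rossi has 1; Wyatt Eriksson has 1; Gita Kowalski has 2; Hana Vargas has 3; Katya Taylor has 1; Nikolai Singh has 1; Xander Brown has 3; Imani Fujita has 1; Hiro Baker has 4; Sofia Lopez has 1. The largest is 5, held by Noor Volkov.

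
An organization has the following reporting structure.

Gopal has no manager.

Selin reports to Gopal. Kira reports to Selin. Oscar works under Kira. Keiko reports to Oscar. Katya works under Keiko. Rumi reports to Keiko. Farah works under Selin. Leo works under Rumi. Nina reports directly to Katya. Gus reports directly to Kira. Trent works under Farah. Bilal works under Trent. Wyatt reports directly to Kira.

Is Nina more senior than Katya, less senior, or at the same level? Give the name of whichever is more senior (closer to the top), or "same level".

Nina is 6 levels below Gopal; Katya is 5. Katya is higher.

Katya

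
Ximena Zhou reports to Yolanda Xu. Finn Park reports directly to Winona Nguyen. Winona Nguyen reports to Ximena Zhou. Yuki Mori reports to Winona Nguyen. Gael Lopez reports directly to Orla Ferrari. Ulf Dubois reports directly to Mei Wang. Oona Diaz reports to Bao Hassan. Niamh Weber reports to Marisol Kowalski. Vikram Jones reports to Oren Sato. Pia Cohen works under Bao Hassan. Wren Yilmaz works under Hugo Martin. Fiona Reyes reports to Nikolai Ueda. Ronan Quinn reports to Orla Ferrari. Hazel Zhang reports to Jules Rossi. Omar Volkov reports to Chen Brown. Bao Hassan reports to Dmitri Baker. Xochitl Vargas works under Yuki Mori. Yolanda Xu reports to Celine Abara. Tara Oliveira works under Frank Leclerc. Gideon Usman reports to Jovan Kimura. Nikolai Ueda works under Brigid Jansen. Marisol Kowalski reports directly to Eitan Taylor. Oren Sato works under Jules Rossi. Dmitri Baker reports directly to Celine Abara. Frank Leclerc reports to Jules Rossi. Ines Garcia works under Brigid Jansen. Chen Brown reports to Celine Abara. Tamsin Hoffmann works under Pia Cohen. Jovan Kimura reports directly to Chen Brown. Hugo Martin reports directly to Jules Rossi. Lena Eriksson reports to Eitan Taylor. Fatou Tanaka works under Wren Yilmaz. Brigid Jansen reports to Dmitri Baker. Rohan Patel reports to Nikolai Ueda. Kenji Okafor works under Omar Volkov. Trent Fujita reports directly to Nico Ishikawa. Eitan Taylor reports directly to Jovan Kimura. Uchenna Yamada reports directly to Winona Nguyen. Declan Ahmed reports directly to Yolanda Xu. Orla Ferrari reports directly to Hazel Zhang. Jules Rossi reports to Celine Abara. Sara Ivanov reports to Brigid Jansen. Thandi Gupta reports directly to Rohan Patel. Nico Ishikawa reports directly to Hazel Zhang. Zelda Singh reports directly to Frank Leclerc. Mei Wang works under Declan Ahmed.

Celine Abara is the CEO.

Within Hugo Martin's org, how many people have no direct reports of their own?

1

The only person in Hugo Martin's organization with no one reporting to them is Fatou Tanaka. That is 1.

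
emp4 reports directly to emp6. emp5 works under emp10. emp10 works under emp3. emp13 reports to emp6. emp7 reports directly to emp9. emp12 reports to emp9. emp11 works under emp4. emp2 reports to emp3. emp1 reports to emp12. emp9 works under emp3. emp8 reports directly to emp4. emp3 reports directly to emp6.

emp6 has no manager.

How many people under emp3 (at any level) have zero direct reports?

The people in emp3's organization with no one reporting to them are emp5, emp7, emp1, emp2. That is 4.

4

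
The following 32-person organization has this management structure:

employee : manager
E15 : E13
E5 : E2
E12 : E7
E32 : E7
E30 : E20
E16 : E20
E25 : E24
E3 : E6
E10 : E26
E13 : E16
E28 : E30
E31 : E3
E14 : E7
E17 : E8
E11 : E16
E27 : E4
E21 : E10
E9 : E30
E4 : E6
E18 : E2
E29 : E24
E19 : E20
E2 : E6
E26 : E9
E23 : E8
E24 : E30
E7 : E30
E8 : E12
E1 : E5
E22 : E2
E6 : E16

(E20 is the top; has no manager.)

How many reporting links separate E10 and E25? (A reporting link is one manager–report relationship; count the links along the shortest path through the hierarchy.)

E10 is 3 levels below E30, and E25 is 2 levels below E30 (their lowest common manager). The shortest path runs up from E10 to E30 and back down to E25: 3 + 2 = 5 links.

5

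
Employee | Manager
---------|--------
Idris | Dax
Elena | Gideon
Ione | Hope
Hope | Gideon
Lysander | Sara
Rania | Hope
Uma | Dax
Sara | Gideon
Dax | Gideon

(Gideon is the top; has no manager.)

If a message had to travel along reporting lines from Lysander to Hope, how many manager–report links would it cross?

3

Lysander is 2 levels below Gideon, and Hope is 1 level below Gideon (their lowest common manager). The shortest path runs up from Lysander to Gideon and back down to Hope: 2 + 1 = 3 links.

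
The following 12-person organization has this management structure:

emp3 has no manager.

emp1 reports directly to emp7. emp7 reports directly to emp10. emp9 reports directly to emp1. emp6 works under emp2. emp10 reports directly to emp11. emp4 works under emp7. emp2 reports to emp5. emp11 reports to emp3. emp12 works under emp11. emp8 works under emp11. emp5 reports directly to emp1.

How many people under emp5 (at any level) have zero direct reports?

1

The only person in emp5's organization with no one reporting to them is emp6. That is 1.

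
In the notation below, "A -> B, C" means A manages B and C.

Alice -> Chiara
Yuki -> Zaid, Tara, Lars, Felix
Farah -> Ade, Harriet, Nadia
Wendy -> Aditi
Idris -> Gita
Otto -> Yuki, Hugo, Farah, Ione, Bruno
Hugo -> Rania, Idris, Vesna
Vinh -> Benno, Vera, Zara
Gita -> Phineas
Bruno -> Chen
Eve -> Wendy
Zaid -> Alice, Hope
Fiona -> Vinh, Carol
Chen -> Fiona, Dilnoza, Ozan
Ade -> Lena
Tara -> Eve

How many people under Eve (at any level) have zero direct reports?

1

The only person in Eve's organization with no one reporting to them is Aditi. That is 1.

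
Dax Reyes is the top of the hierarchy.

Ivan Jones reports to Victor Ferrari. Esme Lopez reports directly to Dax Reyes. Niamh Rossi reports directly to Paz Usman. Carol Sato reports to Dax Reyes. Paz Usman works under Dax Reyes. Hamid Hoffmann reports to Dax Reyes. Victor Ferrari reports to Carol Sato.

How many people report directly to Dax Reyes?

Dax Reyes directly manages Carol Sato, Paz Usman, Esme Lopez, Hamid Hoffmann. That is 4 direct reports.

4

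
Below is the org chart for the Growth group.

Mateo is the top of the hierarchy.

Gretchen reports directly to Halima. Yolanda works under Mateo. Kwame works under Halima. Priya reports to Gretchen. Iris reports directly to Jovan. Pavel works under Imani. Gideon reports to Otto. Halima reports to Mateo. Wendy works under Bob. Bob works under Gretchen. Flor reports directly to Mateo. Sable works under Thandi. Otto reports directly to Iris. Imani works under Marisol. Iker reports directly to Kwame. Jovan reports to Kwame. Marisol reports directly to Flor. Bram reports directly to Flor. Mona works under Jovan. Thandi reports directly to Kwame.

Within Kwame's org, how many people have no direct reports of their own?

4

The people in Kwame's organization with no one reporting to them are Iker, Sable, Mona, Gideon. That is 4.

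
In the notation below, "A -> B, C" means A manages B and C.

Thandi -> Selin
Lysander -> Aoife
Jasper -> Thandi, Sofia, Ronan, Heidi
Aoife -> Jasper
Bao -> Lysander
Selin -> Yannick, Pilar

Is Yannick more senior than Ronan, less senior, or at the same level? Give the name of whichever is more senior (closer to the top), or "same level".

Ronan

Yannick is 6 levels below Bao; Ronan is 4. Ronan is higher.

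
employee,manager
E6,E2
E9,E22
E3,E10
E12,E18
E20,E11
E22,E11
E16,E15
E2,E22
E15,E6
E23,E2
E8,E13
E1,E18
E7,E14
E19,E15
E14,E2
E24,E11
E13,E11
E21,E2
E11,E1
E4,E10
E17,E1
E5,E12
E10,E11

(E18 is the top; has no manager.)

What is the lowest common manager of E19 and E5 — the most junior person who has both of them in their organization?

E18

E19's chain of managers is E15, E6, E2, E22, E11, E1, E18. E5's chain of managers is E12, E18. The first manager that appears in both chains is E18.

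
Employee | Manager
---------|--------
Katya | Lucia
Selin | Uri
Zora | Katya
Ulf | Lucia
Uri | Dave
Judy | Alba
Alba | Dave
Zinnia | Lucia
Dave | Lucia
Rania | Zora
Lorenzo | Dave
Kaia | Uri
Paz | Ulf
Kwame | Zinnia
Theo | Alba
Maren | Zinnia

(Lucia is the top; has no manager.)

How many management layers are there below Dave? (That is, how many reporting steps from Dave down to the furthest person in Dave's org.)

2

The longest chain under Dave runs Dave → Uri → Selin, which is 2 levels below Dave.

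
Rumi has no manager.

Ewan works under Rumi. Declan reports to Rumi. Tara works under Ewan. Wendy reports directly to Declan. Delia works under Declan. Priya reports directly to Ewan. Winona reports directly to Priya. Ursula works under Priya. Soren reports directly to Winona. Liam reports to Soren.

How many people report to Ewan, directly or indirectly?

6

Ewan directly manages Tara, Priya. Tara has no reports. Under Priya: Ursula, Winona, Soren, Liam (4). So Ewan's organization is 2 direct reports plus everyone under them: 1 + 5 = 6.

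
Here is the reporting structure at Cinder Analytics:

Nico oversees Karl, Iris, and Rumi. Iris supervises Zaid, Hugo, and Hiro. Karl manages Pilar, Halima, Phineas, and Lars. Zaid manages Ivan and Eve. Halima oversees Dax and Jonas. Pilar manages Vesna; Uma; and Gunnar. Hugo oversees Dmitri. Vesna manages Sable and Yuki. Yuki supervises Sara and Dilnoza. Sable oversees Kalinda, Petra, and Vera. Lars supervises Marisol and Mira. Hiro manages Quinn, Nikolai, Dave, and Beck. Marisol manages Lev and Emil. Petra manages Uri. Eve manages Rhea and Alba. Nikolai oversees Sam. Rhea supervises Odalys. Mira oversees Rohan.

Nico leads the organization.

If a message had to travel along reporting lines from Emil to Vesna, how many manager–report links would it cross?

Emil is 3 levels below Karl, and Vesna is 2 levels below Karl (their lowest common manager). The shortest path runs up from Emil to Karl and back down to Vesna: 3 + 2 = 5 links.

5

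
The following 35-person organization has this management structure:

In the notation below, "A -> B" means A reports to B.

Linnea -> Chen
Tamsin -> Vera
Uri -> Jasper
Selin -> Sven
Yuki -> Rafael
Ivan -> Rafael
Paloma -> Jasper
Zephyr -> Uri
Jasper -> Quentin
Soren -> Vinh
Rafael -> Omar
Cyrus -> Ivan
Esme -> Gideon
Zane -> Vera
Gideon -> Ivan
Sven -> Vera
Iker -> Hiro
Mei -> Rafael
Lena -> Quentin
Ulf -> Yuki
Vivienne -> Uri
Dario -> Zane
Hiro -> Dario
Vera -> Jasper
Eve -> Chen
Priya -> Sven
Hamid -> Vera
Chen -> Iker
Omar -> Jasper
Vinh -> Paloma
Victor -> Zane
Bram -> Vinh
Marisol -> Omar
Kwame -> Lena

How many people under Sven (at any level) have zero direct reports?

The people in Sven's organization with no one reporting to them are Selin, Priya. That is 2.

2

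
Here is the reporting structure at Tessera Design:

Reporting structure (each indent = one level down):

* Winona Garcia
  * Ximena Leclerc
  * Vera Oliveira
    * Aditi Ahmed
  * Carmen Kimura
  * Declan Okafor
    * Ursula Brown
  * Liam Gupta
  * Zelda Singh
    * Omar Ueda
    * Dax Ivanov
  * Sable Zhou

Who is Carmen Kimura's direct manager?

Winona Garcia

Carmen Kimura reports directly to Winona Garcia.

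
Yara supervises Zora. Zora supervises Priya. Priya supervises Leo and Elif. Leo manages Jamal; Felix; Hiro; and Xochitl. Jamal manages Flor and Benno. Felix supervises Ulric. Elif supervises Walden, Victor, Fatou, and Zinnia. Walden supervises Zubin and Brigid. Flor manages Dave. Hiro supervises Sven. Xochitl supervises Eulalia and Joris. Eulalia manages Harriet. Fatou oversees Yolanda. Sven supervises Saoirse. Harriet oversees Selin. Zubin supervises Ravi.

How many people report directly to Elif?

Elif directly manages Walden, Victor, Fatou, Zinnia. That is 4 direct reports.

4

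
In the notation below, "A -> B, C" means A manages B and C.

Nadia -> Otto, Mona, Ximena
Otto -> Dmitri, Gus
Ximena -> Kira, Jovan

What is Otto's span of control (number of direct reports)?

2

Otto directly manages Dmitri, Gus. That is 2 direct reports.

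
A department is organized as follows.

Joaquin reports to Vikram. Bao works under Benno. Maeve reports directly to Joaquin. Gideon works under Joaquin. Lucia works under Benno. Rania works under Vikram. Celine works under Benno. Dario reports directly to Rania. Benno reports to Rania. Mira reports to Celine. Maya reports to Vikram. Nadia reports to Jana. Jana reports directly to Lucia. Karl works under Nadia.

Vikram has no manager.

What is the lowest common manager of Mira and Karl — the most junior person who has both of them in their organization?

Benno

Mira's chain of managers is Celine, Benno, Rania, Vikram. Karl's chain of managers is Nadia, Jana, Lucia, Benno, Rania, Vikram. The first manager that appears in both chains is Benno.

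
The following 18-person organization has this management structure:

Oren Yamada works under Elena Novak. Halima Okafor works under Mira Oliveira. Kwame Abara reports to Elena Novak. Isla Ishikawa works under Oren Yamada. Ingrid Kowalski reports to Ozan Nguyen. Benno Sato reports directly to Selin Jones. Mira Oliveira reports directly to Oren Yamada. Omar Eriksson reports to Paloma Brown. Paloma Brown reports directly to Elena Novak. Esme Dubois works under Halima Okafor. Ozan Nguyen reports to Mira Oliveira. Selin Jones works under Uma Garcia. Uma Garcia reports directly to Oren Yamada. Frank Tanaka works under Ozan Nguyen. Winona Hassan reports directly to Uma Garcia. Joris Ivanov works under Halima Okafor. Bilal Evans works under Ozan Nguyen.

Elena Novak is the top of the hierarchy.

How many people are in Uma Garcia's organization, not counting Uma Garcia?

3

Uma Garcia directly manages Selin Jones, Winona Hassan. Under Selin Jones: Benno Sato (1). Winona Hassan has no reports. So Uma Garcia's organization is 2 direct reports plus everyone under them: 2 + 1 = 3.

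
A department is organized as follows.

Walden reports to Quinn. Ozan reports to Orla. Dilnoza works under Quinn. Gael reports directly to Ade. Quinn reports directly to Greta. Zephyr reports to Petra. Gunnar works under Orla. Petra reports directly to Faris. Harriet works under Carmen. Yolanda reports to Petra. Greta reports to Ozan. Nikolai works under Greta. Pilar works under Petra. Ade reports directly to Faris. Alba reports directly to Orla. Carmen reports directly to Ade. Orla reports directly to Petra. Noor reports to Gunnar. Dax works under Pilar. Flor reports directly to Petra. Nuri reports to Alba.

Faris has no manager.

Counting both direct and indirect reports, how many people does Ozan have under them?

5

Ozan directly manages Greta. Under Greta: Nikolai, Quinn, Dilnoza, Walden (4). That's 5 in total.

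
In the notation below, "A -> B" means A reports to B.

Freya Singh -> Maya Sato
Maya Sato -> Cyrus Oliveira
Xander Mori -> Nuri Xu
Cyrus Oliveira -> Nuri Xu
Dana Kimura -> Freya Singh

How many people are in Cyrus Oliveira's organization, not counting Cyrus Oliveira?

3

Cyrus Oliveira directly manages Maya Sato. Under Maya Sato: Freya Singh, Dana Kimura (2). That's 3 in total.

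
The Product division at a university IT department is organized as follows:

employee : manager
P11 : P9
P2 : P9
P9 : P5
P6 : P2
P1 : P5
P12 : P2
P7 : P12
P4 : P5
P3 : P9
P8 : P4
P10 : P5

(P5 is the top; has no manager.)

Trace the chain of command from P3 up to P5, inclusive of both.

P3 reports to P9. P9 reports to P5. P5 is at the top.

P3 -> P9 -> P5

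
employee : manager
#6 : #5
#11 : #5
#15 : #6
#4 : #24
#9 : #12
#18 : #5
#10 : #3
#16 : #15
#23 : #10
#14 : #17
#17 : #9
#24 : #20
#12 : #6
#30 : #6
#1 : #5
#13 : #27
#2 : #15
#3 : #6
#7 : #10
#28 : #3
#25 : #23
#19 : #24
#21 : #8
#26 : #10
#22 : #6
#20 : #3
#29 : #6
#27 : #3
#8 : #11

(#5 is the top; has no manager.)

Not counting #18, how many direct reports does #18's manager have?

3

#18 reports to #5. #5's other direct reports are #6, #1, #11 — 3 peers.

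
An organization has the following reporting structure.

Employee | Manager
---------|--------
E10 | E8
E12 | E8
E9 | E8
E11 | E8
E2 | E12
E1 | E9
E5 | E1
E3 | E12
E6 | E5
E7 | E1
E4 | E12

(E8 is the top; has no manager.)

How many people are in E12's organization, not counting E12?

E12 directly manages E2, E3, E4. E2 has no reports. E3 has no reports. E4 has no reports. So E12's organization is 3 direct reports plus everyone under them: 1 + 1 + 1 = 3.

3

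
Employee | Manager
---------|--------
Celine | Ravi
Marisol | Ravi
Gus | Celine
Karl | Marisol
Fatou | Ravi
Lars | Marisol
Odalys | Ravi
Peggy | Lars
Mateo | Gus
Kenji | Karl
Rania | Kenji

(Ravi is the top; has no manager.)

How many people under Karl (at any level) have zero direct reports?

1

The only person in Karl's organization with no one reporting to them is Rania. That is 1.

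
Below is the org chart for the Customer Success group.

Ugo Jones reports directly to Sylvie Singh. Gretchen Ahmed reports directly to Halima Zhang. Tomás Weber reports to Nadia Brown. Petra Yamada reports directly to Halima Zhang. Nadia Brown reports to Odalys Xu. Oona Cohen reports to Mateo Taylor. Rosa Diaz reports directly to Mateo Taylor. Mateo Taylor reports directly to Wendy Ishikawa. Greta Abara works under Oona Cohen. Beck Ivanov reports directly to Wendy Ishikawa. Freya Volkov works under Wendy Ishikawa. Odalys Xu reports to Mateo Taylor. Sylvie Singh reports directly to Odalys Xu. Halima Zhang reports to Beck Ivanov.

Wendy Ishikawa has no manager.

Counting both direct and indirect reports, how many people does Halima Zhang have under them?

Halima Zhang directly manages Gretchen Ahmed, Petra Yamada. Gretchen Ahmed has no reports. Petra Yamada has no reports. So Halima Zhang's organization is 2 direct reports plus everyone under them: 1 + 1 = 2.

2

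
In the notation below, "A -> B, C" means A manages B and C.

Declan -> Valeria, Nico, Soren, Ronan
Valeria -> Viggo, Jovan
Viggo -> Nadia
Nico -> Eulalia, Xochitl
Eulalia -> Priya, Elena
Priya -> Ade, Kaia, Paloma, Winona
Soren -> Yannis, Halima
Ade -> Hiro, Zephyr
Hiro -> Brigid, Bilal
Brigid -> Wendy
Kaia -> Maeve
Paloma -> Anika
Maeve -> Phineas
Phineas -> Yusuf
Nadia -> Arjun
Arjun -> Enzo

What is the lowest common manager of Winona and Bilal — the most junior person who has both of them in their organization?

Winona's chain of managers is Priya, Eulalia, Nico, Declan. Bilal's chain of managers is Hiro, Ade, Priya, Eulalia, Nico, Declan. The first manager that appears in both chains is Priya.

Priya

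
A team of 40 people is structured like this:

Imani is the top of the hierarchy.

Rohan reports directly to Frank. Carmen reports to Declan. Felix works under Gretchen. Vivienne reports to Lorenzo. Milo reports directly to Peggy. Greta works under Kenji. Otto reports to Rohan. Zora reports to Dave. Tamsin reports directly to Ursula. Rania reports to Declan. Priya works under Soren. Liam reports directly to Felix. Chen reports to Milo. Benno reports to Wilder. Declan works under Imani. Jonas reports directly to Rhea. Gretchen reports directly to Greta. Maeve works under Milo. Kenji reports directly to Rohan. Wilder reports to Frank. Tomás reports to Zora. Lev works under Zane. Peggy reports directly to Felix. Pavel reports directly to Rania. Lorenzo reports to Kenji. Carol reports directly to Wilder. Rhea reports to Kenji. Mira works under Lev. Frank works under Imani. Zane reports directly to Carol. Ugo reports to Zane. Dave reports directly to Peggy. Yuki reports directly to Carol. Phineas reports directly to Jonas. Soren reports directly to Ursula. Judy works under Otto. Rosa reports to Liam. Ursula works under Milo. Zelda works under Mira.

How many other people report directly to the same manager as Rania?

1

Rania reports to Declan. Declan's other direct reports are Carmen — 1 peer.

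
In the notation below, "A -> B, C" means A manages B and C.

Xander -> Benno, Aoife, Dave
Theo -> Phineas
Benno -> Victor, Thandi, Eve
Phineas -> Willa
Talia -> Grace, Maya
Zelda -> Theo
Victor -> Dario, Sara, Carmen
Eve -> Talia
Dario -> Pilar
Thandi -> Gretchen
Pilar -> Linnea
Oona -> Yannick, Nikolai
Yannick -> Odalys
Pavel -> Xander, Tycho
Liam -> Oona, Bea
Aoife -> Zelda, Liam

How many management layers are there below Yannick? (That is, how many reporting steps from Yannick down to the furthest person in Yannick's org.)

The longest chain under Yannick runs Yannick → Odalys, which is 1 level below Yannick.

1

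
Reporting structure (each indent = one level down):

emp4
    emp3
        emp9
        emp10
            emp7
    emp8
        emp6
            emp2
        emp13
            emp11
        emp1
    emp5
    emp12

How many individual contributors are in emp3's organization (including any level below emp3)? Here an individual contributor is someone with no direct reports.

2

The people in emp3's organization with no one reporting to them are emp7, emp9. That is 2.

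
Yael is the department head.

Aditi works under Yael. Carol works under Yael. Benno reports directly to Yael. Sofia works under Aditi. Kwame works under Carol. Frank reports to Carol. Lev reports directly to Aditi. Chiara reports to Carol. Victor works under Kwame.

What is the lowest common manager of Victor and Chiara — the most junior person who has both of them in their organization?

Carol

Victor's chain of managers is Kwame, Carol, Yael. Chiara's chain of managers is Carol, Yael. The first manager that appears in both chains is Carol.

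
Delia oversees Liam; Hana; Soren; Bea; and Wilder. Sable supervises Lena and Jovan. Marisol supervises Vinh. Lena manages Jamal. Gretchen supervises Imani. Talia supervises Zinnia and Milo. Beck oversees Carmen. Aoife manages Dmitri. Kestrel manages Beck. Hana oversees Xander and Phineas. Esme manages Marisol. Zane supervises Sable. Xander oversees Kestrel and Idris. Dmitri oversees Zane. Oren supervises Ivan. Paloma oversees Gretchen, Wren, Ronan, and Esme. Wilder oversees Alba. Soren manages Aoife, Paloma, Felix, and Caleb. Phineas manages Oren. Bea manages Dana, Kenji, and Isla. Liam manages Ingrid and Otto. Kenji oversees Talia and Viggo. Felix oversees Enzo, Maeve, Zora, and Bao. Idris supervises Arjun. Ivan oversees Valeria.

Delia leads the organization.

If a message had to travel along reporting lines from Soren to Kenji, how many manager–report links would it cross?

Soren is 1 level below Delia, and Kenji is 2 levels below Delia (their lowest common manager). The shortest path runs up from Soren to Delia and back down to Kenji: 1 + 2 = 3 links.

3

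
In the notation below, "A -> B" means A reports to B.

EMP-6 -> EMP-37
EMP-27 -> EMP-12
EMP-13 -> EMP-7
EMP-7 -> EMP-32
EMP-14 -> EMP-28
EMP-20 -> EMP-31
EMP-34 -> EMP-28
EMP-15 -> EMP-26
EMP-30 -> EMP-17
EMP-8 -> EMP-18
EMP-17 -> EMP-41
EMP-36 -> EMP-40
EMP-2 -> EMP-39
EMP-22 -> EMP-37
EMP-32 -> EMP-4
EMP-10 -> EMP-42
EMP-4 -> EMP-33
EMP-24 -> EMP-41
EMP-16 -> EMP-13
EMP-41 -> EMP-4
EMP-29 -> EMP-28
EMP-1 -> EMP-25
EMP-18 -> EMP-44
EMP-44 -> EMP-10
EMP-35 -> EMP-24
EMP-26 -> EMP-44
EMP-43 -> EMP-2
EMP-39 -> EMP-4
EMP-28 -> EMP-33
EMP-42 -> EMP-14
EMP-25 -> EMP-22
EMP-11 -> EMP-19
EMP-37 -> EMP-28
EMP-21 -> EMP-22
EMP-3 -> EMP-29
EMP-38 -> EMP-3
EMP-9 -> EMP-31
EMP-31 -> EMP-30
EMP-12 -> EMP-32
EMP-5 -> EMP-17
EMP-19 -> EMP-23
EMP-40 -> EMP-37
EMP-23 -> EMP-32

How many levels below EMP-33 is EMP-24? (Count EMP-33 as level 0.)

Chain from EMP-24 up to EMP-33: EMP-24 → EMP-41 → EMP-4 → EMP-33. That is 3 steps up, so EMP-24 is 3 levels below EMP-33.

3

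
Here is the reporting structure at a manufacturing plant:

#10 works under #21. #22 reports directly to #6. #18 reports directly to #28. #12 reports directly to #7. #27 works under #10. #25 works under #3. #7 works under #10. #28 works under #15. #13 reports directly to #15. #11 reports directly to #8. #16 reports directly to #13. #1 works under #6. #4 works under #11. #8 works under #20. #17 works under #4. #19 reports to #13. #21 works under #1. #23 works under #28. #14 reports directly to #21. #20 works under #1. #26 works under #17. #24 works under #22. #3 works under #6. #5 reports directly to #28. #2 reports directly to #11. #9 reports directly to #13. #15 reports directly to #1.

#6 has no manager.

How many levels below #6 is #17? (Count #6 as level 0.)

Chain from #17 up to #6: #17 → #4 → #11 → #8 → #20 → #1 → #6. That is 6 steps up, so #17 is 6 levels below #6.

6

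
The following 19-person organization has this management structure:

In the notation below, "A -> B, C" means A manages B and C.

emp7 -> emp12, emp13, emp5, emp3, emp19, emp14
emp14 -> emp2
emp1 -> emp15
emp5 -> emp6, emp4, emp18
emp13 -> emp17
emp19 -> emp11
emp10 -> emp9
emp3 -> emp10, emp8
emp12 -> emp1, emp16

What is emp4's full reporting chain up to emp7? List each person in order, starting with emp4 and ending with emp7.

emp4 -> emp5 -> emp7

emp4 reports to emp5. emp5 reports to emp7. emp7 is at the top.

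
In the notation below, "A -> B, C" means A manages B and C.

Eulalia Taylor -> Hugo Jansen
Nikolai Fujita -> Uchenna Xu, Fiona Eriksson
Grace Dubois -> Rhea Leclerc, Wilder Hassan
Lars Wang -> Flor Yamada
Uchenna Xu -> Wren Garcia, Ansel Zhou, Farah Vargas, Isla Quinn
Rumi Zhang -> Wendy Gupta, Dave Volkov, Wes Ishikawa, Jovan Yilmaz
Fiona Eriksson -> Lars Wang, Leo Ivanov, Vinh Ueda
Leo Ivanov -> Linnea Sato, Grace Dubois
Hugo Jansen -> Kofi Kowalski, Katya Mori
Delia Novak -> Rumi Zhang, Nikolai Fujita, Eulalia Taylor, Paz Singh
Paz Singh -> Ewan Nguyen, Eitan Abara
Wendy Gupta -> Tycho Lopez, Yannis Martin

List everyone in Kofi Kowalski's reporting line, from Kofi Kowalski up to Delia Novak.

Kofi Kowalski reports to Hugo Jansen. Hugo Jansen reports to Eulalia Taylor. Eulalia Taylor reports to Delia Novak. Delia Novak is at the top.

Kofi Kowalski -> Hugo Jansen -> Eulalia Taylor -> Delia Novak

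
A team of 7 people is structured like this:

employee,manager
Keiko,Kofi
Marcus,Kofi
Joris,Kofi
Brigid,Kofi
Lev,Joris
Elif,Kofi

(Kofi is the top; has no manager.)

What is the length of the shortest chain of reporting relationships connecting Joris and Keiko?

2

Joris is 1 level below Kofi, and Keiko is 1 level below Kofi (their lowest common manager). The shortest path runs up from Joris to Kofi and back down to Keiko: 1 + 1 = 2 links.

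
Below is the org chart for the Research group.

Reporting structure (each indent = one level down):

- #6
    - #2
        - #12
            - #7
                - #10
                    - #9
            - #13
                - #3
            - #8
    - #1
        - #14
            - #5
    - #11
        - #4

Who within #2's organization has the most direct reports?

#12

Direct-report counts within #2's organization: #2 has 1; #12 has 3; #13 has 1; #7 has 1; #10 has 1. The largest is 3, held by #12.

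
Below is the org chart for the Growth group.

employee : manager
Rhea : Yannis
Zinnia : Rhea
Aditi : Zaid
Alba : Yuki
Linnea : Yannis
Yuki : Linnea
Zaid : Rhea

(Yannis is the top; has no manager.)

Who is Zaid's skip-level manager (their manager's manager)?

Zaid reports to Rhea, and Rhea reports to Yannis. So Zaid's skip-level manager is Yannis.

Yannis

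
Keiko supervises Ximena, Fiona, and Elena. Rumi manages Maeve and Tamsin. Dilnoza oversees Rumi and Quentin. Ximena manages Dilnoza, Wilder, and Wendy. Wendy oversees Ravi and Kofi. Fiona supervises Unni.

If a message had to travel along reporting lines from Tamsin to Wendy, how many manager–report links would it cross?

4

Tamsin is 3 levels below Ximena, and Wendy is 1 level below Ximena (their lowest common manager). The shortest path runs up from Tamsin to Ximena and back down to Wendy: 3 + 1 = 4 links.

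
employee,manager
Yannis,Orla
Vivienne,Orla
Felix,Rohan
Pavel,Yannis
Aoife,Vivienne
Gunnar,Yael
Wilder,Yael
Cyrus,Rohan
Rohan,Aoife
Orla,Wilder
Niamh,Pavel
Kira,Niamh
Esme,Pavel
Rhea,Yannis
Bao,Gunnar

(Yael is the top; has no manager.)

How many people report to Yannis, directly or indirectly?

5

Yannis directly manages Pavel, Rhea. Under Pavel: Esme, Niamh, Kira (3). Rhea has no reports. So Yannis's organization is 2 direct reports plus everyone under them: 4 + 1 = 5.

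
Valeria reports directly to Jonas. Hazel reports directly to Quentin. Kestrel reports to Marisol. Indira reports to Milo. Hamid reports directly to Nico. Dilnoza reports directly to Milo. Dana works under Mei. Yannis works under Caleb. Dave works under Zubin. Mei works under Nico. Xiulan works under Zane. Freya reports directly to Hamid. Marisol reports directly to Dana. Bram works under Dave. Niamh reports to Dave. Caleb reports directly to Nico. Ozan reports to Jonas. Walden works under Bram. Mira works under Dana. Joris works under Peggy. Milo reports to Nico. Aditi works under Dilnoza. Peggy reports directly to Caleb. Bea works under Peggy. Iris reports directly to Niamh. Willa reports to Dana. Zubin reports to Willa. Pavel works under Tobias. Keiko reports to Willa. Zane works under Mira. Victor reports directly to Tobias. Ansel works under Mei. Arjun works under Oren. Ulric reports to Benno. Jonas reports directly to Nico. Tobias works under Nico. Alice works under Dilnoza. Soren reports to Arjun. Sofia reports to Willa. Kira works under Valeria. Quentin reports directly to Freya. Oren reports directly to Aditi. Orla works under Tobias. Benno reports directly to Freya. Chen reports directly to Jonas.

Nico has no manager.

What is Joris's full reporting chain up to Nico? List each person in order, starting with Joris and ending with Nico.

Joris -> Peggy -> Caleb -> Nico

Joris reports to Peggy. Peggy reports to Caleb. Caleb reports to Nico. Nico is at the top.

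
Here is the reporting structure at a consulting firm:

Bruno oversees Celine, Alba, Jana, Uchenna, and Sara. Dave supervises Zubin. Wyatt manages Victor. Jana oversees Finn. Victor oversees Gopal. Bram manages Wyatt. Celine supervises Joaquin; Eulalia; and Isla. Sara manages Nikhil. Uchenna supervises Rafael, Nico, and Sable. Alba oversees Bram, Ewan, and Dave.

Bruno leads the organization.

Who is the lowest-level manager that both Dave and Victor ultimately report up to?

Alba

Dave's chain of managers is Alba, Bruno. Victor's chain of managers is Wyatt, Bram, Alba, Bruno. The first manager that appears in both chains is Alba.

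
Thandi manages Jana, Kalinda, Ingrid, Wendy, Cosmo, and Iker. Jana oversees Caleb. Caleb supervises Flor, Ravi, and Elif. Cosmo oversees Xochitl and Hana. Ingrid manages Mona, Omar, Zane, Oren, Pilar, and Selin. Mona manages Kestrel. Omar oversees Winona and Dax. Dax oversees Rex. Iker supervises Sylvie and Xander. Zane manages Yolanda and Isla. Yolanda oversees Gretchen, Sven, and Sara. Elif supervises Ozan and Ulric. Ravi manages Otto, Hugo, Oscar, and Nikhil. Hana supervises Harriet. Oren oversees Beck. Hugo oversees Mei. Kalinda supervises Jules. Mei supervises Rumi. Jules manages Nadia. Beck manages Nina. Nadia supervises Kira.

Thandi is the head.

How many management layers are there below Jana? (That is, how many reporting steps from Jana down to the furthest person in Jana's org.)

The longest chain under Jana runs Jana → Caleb → Ravi → Hugo → Mei → Rumi, which is 5 levels below Jana.

5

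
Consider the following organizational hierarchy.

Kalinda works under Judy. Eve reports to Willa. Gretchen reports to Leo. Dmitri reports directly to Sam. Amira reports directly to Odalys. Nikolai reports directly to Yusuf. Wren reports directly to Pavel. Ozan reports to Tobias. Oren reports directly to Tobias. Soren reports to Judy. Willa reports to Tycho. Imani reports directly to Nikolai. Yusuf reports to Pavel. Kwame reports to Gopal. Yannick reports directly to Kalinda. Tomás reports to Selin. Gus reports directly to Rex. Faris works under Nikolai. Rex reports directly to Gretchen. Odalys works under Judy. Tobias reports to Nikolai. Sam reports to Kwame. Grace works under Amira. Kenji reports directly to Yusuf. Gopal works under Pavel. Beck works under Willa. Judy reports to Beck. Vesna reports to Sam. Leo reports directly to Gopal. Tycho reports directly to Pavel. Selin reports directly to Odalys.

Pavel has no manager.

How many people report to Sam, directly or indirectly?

Sam directly manages Vesna, Dmitri. Vesna has no reports. Dmitri has no reports. So Sam's organization is 2 direct reports plus everyone under them: 1 + 1 = 2.

2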